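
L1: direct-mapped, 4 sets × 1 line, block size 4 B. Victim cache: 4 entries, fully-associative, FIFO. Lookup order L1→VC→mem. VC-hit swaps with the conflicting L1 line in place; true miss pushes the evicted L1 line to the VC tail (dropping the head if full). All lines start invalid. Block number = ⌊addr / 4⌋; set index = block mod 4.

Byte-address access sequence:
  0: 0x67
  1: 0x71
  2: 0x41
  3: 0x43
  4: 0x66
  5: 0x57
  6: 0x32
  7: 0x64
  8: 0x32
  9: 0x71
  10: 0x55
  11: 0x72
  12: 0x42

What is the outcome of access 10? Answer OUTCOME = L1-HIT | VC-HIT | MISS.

OUTCOME = VC-HIT

#0 0x67→b25/s1 MISS; vc=[]
#1 0x71→b28/s0 MISS; vc=[]
#2 0x41→b16/s0 MISS; vc=[28]
#3 0x43→b16/s0 L1-HIT; vc=[28]
#4 0x66→b25/s1 L1-HIT; vc=[28]
#5 0x57→b21/s1 MISS; vc=[28,25]
#6 0x32→b12/s0 MISS; vc=[28,25,16]
#7 0x64→b25/s1 VC-HIT; vc=[28,21,16]
#8 0x32→b12/s0 L1-HIT; vc=[28,21,16]
#9 0x71→b28/s0 VC-HIT; vc=[12,21,16]
#10 0x55→b21/s1 VC-HIT; vc=[12,25,16]
#11 0x72→b28/s0 L1-HIT; vc=[12,25,16]
#12 0x42→b16/s0 VC-HIT; vc=[12,25,28]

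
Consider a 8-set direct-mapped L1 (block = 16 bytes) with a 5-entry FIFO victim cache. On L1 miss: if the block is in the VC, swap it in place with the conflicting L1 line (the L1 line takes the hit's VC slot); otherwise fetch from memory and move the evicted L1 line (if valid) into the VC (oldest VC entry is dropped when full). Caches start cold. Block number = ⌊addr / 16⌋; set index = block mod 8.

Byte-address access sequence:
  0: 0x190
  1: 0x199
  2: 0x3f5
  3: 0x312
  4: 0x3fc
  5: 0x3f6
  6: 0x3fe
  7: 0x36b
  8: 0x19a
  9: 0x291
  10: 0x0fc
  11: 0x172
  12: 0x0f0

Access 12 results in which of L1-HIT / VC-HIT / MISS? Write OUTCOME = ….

#0 0x190→b25/s1 MISS; vc=[]
#1 0x199→b25/s1 L1-HIT; vc=[]
#2 0x3f5→b63/s7 MISS; vc=[]
#3 0x312→b49/s1 MISS; vc=[25]
#4 0x3fc→b63/s7 L1-HIT; vc=[25]
#5 0x3f6→b63/s7 L1-HIT; vc=[25]
#6 0x3fe→b63/s7 L1-HIT; vc=[25]
#7 0x36b→b54/s6 MISS; vc=[25]
#8 0x19a→b25/s1 VC-HIT; vc=[49]
#9 0x291→b41/s1 MISS; vc=[49,25]
#10 0xfc→b15/s7 MISS; vc=[49,25,63]
#11 0x172→b23/s7 MISS; vc=[49,25,63,15]
#12 0xf0→b15/s7 VC-HIT; vc=[49,25,63,23]

OUTCOME = VC-HIT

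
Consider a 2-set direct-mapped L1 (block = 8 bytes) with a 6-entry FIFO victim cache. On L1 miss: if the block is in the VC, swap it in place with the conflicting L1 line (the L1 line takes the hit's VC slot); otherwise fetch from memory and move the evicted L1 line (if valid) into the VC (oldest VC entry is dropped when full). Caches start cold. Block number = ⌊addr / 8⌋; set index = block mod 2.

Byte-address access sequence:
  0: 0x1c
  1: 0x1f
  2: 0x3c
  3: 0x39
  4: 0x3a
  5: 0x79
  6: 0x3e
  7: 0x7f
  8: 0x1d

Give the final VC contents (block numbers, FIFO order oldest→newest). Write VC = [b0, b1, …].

VC = [15, 7]

#0 0x1c→b3/s1 MISS; vc=[]
#1 0x1f→b3/s1 L1-HIT; vc=[]
#2 0x3c→b7/s1 MISS; vc=[3]
#3 0x39→b7/s1 L1-HIT; vc=[3]
#4 0x3a→b7/s1 L1-HIT; vc=[3]
#5 0x79→b15/s1 MISS; vc=[3,7]
#6 0x3e→b7/s1 VC-HIT; vc=[3,15]
#7 0x7f→b15/s1 VC-HIT; vc=[3,7]
#8 0x1d→b3/s1 VC-HIT; vc=[15,7]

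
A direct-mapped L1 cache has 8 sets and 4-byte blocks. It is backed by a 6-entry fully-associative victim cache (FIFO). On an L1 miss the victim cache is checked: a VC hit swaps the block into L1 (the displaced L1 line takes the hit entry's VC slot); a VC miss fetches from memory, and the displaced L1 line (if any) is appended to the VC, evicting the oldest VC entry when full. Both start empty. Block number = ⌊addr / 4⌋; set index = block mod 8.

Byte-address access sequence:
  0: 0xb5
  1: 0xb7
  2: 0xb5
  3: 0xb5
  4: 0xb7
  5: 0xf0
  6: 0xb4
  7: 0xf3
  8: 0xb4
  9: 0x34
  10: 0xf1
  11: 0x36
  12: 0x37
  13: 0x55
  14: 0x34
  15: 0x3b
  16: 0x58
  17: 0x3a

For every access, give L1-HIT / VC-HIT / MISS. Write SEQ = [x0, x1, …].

SEQ = [MISS, L1-HIT, L1-HIT, L1-HIT, L1-HIT, MISS, L1-HIT, L1-HIT, L1-HIT, MISS, L1-HIT, L1-HIT, L1-HIT, MISS, VC-HIT, MISS, MISS, VC-HIT]

0: 0xb5 (blk 45, set 5) → MISS  vc=[]
1: 0xb7 (blk 45, set 5) → L1-HIT  vc=[]
2: 0xb5 (blk 45, set 5) → L1-HIT  vc=[]
3: 0xb5 (blk 45, set 5) → L1-HIT  vc=[]
4: 0xb7 (blk 45, set 5) → L1-HIT  vc=[]
5: 0xf0 (blk 60, set 4) → MISS  vc=[]
6: 0xb4 (blk 45, set 5) → L1-HIT  vc=[]
7: 0xf3 (blk 60, set 4) → L1-HIT  vc=[]
8: 0xb4 (blk 45, set 5) → L1-HIT  vc=[]
9: 0x34 (blk 13, set 5) → MISS  vc=[45]
10: 0xf1 (blk 60, set 4) → L1-HIT  vc=[45]
11: 0x36 (blk 13, set 5) → L1-HIT  vc=[45]
12: 0x37 (blk 13, set 5) → L1-HIT  vc=[45]
13: 0x55 (blk 21, set 5) → MISS  vc=[45, 13]
14: 0x34 (blk 13, set 5) → VC-HIT  vc=[45, 21]
15: 0x3b (blk 14, set 6) → MISS  vc=[45, 21]
16: 0x58 (blk 22, set 6) → MISS  vc=[45, 21, 14]
17: 0x3a (blk 14, set 6) → VC-HIT  vc=[45, 21, 22]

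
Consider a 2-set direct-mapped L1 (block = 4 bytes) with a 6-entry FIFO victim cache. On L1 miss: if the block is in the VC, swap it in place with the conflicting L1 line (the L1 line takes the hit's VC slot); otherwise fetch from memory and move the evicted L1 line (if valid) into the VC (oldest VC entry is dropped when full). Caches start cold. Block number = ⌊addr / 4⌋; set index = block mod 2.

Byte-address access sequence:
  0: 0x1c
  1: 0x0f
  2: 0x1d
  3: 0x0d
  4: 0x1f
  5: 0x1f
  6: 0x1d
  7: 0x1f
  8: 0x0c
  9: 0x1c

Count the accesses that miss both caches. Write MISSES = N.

0: 0x1c (blk 7, set 1) → MISS  vc=[]
1: 0xf (blk 3, set 1) → MISS  vc=[7]
2: 0x1d (blk 7, set 1) → VC-HIT  vc=[3]
3: 0xd (blk 3, set 1) → VC-HIT  vc=[7]
4: 0x1f (blk 7, set 1) → VC-HIT  vc=[3]
5: 0x1f (blk 7, set 1) → L1-HIT  vc=[3]
6: 0x1d (blk 7, set 1) → L1-HIT  vc=[3]
7: 0x1f (blk 7, set 1) → L1-HIT  vc=[3]
8: 0xc (blk 3, set 1) → VC-HIT  vc=[7]
9: 0x1c (blk 7, set 1) → VC-HIT  vc=[3]

MISSES = 2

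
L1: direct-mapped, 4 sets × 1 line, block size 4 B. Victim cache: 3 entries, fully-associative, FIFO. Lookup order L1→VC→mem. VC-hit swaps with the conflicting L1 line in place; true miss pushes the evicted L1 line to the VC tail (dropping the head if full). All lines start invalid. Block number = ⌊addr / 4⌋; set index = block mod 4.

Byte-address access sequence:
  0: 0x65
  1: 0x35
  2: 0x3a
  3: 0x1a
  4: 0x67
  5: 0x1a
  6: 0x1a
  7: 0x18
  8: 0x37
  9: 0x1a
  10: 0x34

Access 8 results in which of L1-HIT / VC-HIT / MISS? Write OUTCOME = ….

OUTCOME = VC-HIT

  [0] addr=0x65 blk=25 s=1: MISS | VC []
  [1] addr=0x35 blk=13 s=1: MISS | VC [25]
  [2] addr=0x3a blk=14 s=2: MISS | VC [25]
  [3] addr=0x1a blk=6 s=2: MISS | VC [25, 14]
  [4] addr=0x67 blk=25 s=1: VC-HIT | VC [13, 14]
  [5] addr=0x1a blk=6 s=2: L1-HIT | VC [13, 14]
  [6] addr=0x1a blk=6 s=2: L1-HIT | VC [13, 14]
  [7] addr=0x18 blk=6 s=2: L1-HIT | VC [13, 14]
  [8] addr=0x37 blk=13 s=1: VC-HIT | VC [25, 14]
  [9] addr=0x1a blk=6 s=2: L1-HIT | VC [25, 14]
  [10] addr=0x34 blk=13 s=1: L1-HIT | VC [25, 14]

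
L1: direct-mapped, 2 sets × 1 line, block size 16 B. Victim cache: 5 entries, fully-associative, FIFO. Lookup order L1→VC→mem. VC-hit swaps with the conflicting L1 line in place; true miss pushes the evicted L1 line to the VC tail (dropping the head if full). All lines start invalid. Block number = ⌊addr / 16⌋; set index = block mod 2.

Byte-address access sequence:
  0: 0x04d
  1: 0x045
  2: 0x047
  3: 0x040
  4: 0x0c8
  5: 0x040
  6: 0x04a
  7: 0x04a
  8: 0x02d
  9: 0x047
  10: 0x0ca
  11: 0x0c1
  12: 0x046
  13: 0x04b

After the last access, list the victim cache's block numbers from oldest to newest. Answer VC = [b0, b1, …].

VC = [12, 2]

0: 0x4d (blk 4, set 0) → MISS  vc=[]
1: 0x45 (blk 4, set 0) → L1-HIT  vc=[]
2: 0x47 (blk 4, set 0) → L1-HIT  vc=[]
3: 0x40 (blk 4, set 0) → L1-HIT  vc=[]
4: 0xc8 (blk 12, set 0) → MISS  vc=[4]
5: 0x40 (blk 4, set 0) → VC-HIT  vc=[12]
6: 0x4a (blk 4, set 0) → L1-HIT  vc=[12]
7: 0x4a (blk 4, set 0) → L1-HIT  vc=[12]
8: 0x2d (blk 2, set 0) → MISS  vc=[12, 4]
9: 0x47 (blk 4, set 0) → VC-HIT  vc=[12, 2]
10: 0xca (blk 12, set 0) → VC-HIT  vc=[4, 2]
11: 0xc1 (blk 12, set 0) → L1-HIT  vc=[4, 2]
12: 0x46 (blk 4, set 0) → VC-HIT  vc=[12, 2]
13: 0x4b (blk 4, set 0) → L1-HIT  vc=[12, 2]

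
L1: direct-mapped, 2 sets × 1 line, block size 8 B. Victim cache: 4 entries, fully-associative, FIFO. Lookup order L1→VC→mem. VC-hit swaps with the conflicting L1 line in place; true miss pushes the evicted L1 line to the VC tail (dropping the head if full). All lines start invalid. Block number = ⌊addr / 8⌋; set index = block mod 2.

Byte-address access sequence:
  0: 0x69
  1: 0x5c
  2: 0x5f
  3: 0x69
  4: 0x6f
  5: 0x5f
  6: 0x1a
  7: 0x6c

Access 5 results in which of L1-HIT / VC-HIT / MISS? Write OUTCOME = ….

OUTCOME = VC-HIT

  [0] addr=0x69 blk=13 s=1: MISS | VC []
  [1] addr=0x5c blk=11 s=1: MISS | VC [13]
  [2] addr=0x5f blk=11 s=1: L1-HIT | VC [13]
  [3] addr=0x69 blk=13 s=1: VC-HIT | VC [11]
  [4] addr=0x6f blk=13 s=1: L1-HIT | VC [11]
  [5] addr=0x5f blk=11 s=1: VC-HIT | VC [13]
  [6] addr=0x1a blk=3 s=1: MISS | VC [13, 11]
  [7] addr=0x6c blk=13 s=1: VC-HIT | VC [3, 11]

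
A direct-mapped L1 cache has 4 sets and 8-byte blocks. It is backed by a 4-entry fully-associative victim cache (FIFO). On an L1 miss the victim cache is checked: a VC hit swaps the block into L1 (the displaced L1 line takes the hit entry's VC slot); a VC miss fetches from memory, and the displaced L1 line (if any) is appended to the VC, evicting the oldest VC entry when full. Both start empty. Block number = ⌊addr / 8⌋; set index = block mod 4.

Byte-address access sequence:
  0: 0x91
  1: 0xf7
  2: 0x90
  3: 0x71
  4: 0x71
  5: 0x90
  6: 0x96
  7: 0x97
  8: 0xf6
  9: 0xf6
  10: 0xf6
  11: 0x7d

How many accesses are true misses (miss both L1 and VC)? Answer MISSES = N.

MISSES = 4

  [0] addr=0x91 blk=18 s=2: MISS | VC []
  [1] addr=0xf7 blk=30 s=2: MISS | VC [18]
  [2] addr=0x90 blk=18 s=2: VC-HIT | VC [30]
  [3] addr=0x71 blk=14 s=2: MISS | VC [30, 18]
  [4] addr=0x71 blk=14 s=2: L1-HIT | VC [30, 18]
  [5] addr=0x90 blk=18 s=2: VC-HIT | VC [30, 14]
  [6] addr=0x96 blk=18 s=2: L1-HIT | VC [30, 14]
  [7] addr=0x97 blk=18 s=2: L1-HIT | VC [30, 14]
  [8] addr=0xf6 blk=30 s=2: VC-HIT | VC [18, 14]
  [9] addr=0xf6 blk=30 s=2: L1-HIT | VC [18, 14]
  [10] addr=0xf6 blk=30 s=2: L1-HIT | VC [18, 14]
  [11] addr=0x7d blk=15 s=3: MISS | VC [18, 14]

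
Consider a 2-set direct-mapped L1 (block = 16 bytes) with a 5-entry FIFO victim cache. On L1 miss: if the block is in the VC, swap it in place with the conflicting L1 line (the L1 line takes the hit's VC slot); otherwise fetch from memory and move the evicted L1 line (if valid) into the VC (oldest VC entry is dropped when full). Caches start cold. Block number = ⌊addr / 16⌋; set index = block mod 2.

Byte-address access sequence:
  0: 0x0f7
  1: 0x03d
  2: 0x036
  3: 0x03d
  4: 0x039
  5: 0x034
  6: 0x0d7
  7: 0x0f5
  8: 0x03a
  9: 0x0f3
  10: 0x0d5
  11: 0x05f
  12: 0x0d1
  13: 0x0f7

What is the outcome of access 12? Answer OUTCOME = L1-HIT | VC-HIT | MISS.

#0 0xf7→b15/s1 MISS; vc=[]
#1 0x3d→b3/s1 MISS; vc=[15]
#2 0x36→b3/s1 L1-HIT; vc=[15]
#3 0x3d→b3/s1 L1-HIT; vc=[15]
#4 0x39→b3/s1 L1-HIT; vc=[15]
#5 0x34→b3/s1 L1-HIT; vc=[15]
#6 0xd7→b13/s1 MISS; vc=[15,3]
#7 0xf5→b15/s1 VC-HIT; vc=[13,3]
#8 0x3a→b3/s1 VC-HIT; vc=[13,15]
#9 0xf3→b15/s1 VC-HIT; vc=[13,3]
#10 0xd5→b13/s1 VC-HIT; vc=[15,3]
#11 0x5f→b5/s1 MISS; vc=[15,3,13]
#12 0xd1→b13/s1 VC-HIT; vc=[15,3,5]
#13 0xf7→b15/s1 VC-HIT; vc=[13,3,5]

OUTCOME = VC-HIT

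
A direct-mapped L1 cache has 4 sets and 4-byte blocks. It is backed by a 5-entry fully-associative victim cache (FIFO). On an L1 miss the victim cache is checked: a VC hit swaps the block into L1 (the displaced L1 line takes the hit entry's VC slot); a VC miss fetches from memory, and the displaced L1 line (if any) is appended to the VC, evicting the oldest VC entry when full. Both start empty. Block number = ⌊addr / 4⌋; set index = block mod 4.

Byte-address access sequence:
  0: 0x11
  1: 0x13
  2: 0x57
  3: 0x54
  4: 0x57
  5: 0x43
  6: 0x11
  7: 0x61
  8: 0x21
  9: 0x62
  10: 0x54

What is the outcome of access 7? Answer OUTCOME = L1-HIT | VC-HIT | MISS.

OUTCOME = MISS

#0 0x11→b4/s0 MISS; vc=[]
#1 0x13→b4/s0 L1-HIT; vc=[]
#2 0x57→b21/s1 MISS; vc=[]
#3 0x54→b21/s1 L1-HIT; vc=[]
#4 0x57→b21/s1 L1-HIT; vc=[]
#5 0x43→b16/s0 MISS; vc=[4]
#6 0x11→b4/s0 VC-HIT; vc=[16]
#7 0x61→b24/s0 MISS; vc=[16,4]
#8 0x21→b8/s0 MISS; vc=[16,4,24]
#9 0x62→b24/s0 VC-HIT; vc=[16,4,8]
#10 0x54→b21/s1 L1-HIT; vc=[16,4,8]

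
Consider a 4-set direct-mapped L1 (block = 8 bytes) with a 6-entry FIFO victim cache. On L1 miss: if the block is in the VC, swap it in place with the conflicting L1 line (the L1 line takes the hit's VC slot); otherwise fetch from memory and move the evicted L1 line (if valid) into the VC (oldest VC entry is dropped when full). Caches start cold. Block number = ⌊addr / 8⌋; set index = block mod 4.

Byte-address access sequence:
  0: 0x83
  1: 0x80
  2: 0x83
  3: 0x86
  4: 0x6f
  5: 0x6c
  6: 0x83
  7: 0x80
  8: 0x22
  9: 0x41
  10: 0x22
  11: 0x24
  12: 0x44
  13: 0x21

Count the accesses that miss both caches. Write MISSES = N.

MISSES = 4

#0 0x83→b16/s0 MISS; vc=[]
#1 0x80→b16/s0 L1-HIT; vc=[]
#2 0x83→b16/s0 L1-HIT; vc=[]
#3 0x86→b16/s0 L1-HIT; vc=[]
#4 0x6f→b13/s1 MISS; vc=[]
#5 0x6c→b13/s1 L1-HIT; vc=[]
#6 0x83→b16/s0 L1-HIT; vc=[]
#7 0x80→b16/s0 L1-HIT; vc=[]
#8 0x22→b4/s0 MISS; vc=[16]
#9 0x41→b8/s0 MISS; vc=[16,4]
#10 0x22→b4/s0 VC-HIT; vc=[16,8]
#11 0x24→b4/s0 L1-HIT; vc=[16,8]
#12 0x44→b8/s0 VC-HIT; vc=[16,4]
#13 0x21→b4/s0 VC-HIT; vc=[16,8]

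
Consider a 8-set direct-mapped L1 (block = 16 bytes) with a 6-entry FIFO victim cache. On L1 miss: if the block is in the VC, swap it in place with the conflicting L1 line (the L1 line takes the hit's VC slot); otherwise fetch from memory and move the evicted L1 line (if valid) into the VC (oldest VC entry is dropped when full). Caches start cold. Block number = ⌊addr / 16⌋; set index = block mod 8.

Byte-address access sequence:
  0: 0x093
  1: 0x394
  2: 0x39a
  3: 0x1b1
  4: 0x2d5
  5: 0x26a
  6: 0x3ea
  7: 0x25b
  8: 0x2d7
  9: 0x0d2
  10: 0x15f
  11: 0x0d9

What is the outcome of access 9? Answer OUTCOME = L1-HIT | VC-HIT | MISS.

0: 0x93 (blk 9, set 1) → MISS  vc=[]
1: 0x394 (blk 57, set 1) → MISS  vc=[9]
2: 0x39a (blk 57, set 1) → L1-HIT  vc=[9]
3: 0x1b1 (blk 27, set 3) → MISS  vc=[9]
4: 0x2d5 (blk 45, set 5) → MISS  vc=[9]
5: 0x26a (blk 38, set 6) → MISS  vc=[9]
6: 0x3ea (blk 62, set 6) → MISS  vc=[9, 38]
7: 0x25b (blk 37, set 5) → MISS  vc=[9, 38, 45]
8: 0x2d7 (blk 45, set 5) → VC-HIT  vc=[9, 38, 37]
9: 0xd2 (blk 13, set 5) → MISS  vc=[9, 38, 37, 45]
10: 0x15f (blk 21, set 5) → MISS  vc=[9, 38, 37, 45, 13]
11: 0xd9 (blk 13, set 5) → VC-HIT  vc=[9, 38, 37, 45, 21]

OUTCOME = MISS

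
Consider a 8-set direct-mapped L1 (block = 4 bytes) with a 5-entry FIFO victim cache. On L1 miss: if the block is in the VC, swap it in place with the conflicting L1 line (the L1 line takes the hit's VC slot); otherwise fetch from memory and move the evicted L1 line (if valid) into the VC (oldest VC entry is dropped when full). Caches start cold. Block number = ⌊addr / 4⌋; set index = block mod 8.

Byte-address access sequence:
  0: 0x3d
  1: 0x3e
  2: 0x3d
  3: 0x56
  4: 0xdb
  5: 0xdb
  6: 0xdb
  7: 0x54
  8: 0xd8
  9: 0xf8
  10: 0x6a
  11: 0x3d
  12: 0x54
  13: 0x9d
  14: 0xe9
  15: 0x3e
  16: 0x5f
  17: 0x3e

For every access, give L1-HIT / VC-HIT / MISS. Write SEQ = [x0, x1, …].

SEQ = [MISS, L1-HIT, L1-HIT, MISS, MISS, L1-HIT, L1-HIT, L1-HIT, L1-HIT, MISS, MISS, L1-HIT, L1-HIT, MISS, MISS, VC-HIT, MISS, VC-HIT]

  [0] addr=0x3d blk=15 s=7: MISS | VC []
  [1] addr=0x3e blk=15 s=7: L1-HIT | VC []
  [2] addr=0x3d blk=15 s=7: L1-HIT | VC []
  [3] addr=0x56 blk=21 s=5: MISS | VC []
  [4] addr=0xdb blk=54 s=6: MISS | VC []
  [5] addr=0xdb blk=54 s=6: L1-HIT | VC []
  [6] addr=0xdb blk=54 s=6: L1-HIT | VC []
  [7] addr=0x54 blk=21 s=5: L1-HIT | VC []
  [8] addr=0xd8 blk=54 s=6: L1-HIT | VC []
  [9] addr=0xf8 blk=62 s=6: MISS | VC [54]
  [10] addr=0x6a blk=26 s=2: MISS | VC [54]
  [11] addr=0x3d blk=15 s=7: L1-HIT | VC [54]
  [12] addr=0x54 blk=21 s=5: L1-HIT | VC [54]
  [13] addr=0x9d blk=39 s=7: MISS | VC [54, 15]
  [14] addr=0xe9 blk=58 s=2: MISS | VC [54, 15, 26]
  [15] addr=0x3e blk=15 s=7: VC-HIT | VC [54, 39, 26]
  [16] addr=0x5f blk=23 s=7: MISS | VC [54, 39, 26, 15]
  [17] addr=0x3e blk=15 s=7: VC-HIT | VC [54, 39, 26, 23]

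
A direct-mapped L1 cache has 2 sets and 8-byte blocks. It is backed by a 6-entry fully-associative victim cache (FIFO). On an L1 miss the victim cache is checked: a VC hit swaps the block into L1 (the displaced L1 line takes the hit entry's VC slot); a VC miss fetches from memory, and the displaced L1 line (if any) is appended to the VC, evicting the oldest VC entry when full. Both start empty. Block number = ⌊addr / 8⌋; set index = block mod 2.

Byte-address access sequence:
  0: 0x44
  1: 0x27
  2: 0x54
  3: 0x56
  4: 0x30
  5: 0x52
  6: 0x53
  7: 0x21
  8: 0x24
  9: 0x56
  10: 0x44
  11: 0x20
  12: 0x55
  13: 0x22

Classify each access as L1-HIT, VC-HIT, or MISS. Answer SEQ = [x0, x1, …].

SEQ = [MISS, MISS, MISS, L1-HIT, MISS, VC-HIT, L1-HIT, VC-HIT, L1-HIT, VC-HIT, VC-HIT, VC-HIT, VC-HIT, VC-HIT]

  [0] addr=0x44 blk=8 s=0: MISS | VC []
  [1] addr=0x27 blk=4 s=0: MISS | VC [8]
  [2] addr=0x54 blk=10 s=0: MISS | VC [8, 4]
  [3] addr=0x56 blk=10 s=0: L1-HIT | VC [8, 4]
  [4] addr=0x30 blk=6 s=0: MISS | VC [8, 4, 10]
  [5] addr=0x52 blk=10 s=0: VC-HIT | VC [8, 4, 6]
  [6] addr=0x53 blk=10 s=0: L1-HIT | VC [8, 4, 6]
  [7] addr=0x21 blk=4 s=0: VC-HIT | VC [8, 10, 6]
  [8] addr=0x24 blk=4 s=0: L1-HIT | VC [8, 10, 6]
  [9] addr=0x56 blk=10 s=0: VC-HIT | VC [8, 4, 6]
  [10] addr=0x44 blk=8 s=0: VC-HIT | VC [10, 4, 6]
  [11] addr=0x20 blk=4 s=0: VC-HIT | VC [10, 8, 6]
  [12] addr=0x55 blk=10 s=0: VC-HIT | VC [4, 8, 6]
  [13] addr=0x22 blk=4 s=0: VC-HIT | VC [10, 8, 6]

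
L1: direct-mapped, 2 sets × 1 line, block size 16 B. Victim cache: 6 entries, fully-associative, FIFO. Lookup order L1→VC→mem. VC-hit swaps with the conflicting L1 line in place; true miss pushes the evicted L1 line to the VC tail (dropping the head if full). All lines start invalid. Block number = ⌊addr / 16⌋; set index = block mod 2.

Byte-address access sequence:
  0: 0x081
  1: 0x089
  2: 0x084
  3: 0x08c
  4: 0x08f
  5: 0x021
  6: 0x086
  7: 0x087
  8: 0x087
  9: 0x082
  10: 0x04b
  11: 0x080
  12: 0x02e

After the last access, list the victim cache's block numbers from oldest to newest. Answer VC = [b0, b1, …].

VC = [8, 4]

  [0] addr=0x81 blk=8 s=0: MISS | VC []
  [1] addr=0x89 blk=8 s=0: L1-HIT | VC []
  [2] addr=0x84 blk=8 s=0: L1-HIT | VC []
  [3] addr=0x8c blk=8 s=0: L1-HIT | VC []
  [4] addr=0x8f blk=8 s=0: L1-HIT | VC []
  [5] addr=0x21 blk=2 s=0: MISS | VC [8]
  [6] addr=0x86 blk=8 s=0: VC-HIT | VC [2]
  [7] addr=0x87 blk=8 s=0: L1-HIT | VC [2]
  [8] addr=0x87 blk=8 s=0: L1-HIT | VC [2]
  [9] addr=0x82 blk=8 s=0: L1-HIT | VC [2]
  [10] addr=0x4b blk=4 s=0: MISS | VC [2, 8]
  [11] addr=0x80 blk=8 s=0: VC-HIT | VC [2, 4]
  [12] addr=0x2e blk=2 s=0: VC-HIT | VC [8, 4]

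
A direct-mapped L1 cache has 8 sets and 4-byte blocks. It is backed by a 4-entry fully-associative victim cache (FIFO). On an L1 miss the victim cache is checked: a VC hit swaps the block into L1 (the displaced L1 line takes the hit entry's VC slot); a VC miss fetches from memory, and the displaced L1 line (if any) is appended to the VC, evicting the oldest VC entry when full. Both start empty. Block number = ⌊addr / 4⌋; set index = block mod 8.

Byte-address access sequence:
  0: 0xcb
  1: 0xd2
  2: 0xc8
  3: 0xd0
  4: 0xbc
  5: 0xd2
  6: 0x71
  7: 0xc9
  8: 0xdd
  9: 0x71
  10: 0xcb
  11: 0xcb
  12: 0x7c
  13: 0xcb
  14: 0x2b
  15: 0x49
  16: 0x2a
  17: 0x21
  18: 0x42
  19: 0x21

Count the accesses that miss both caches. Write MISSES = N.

  [0] addr=0xcb blk=50 s=2: MISS | VC []
  [1] addr=0xd2 blk=52 s=4: MISS | VC []
  [2] addr=0xc8 blk=50 s=2: L1-HIT | VC []
  [3] addr=0xd0 blk=52 s=4: L1-HIT | VC []
  [4] addr=0xbc blk=47 s=7: MISS | VC []
  [5] addr=0xd2 blk=52 s=4: L1-HIT | VC []
  [6] addr=0x71 blk=28 s=4: MISS | VC [52]
  [7] addr=0xc9 blk=50 s=2: L1-HIT | VC [52]
  [8] addr=0xdd blk=55 s=7: MISS | VC [52, 47]
  [9] addr=0x71 blk=28 s=4: L1-HIT | VC [52, 47]
  [10] addr=0xcb blk=50 s=2: L1-HIT | VC [52, 47]
  [11] addr=0xcb blk=50 s=2: L1-HIT | VC [52, 47]
  [12] addr=0x7c blk=31 s=7: MISS | VC [52, 47, 55]
  [13] addr=0xcb blk=50 s=2: L1-HIT | VC [52, 47, 55]
  [14] addr=0x2b blk=10 s=2: MISS | VC [52, 47, 55, 50]
  [15] addr=0x49 blk=18 s=2: MISS | VC [47, 55, 50, 10]
  [16] addr=0x2a blk=10 s=2: VC-HIT | VC [47, 55, 50, 18]
  [17] addr=0x21 blk=8 s=0: MISS | VC [47, 55, 50, 18]
  [18] addr=0x42 blk=16 s=0: MISS | VC [55, 50, 18, 8]
  [19] addr=0x21 blk=8 s=0: VC-HIT | VC [55, 50, 18, 16]

MISSES = 10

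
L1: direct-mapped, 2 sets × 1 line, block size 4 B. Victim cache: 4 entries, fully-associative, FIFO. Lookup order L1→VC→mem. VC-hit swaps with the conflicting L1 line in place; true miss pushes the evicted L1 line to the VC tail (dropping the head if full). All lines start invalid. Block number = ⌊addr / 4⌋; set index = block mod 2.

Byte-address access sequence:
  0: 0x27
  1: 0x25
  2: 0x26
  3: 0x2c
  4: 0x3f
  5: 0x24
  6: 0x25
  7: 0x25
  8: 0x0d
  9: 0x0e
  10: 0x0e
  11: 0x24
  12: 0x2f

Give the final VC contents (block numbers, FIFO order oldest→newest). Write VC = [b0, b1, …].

VC = [15, 9, 3]

0: 0x27 (blk 9, set 1) → MISS  vc=[]
1: 0x25 (blk 9, set 1) → L1-HIT  vc=[]
2: 0x26 (blk 9, set 1) → L1-HIT  vc=[]
3: 0x2c (blk 11, set 1) → MISS  vc=[9]
4: 0x3f (blk 15, set 1) → MISS  vc=[9, 11]
5: 0x24 (blk 9, set 1) → VC-HIT  vc=[15, 11]
6: 0x25 (blk 9, set 1) → L1-HIT  vc=[15, 11]
7: 0x25 (blk 9, set 1) → L1-HIT  vc=[15, 11]
8: 0xd (blk 3, set 1) → MISS  vc=[15, 11, 9]
9: 0xe (blk 3, set 1) → L1-HIT  vc=[15, 11, 9]
10: 0xe (blk 3, set 1) → L1-HIT  vc=[15, 11, 9]
11: 0x24 (blk 9, set 1) → VC-HIT  vc=[15, 11, 3]
12: 0x2f (blk 11, set 1) → VC-HIT  vc=[15, 9, 3]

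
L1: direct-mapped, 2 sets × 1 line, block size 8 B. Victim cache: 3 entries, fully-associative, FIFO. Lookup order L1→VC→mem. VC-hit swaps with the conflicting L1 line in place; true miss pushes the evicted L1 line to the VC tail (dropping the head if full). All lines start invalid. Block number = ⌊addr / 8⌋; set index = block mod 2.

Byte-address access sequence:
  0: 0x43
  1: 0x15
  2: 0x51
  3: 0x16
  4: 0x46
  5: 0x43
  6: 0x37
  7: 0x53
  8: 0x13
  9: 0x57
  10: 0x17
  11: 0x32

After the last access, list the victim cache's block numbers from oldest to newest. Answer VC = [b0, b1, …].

VC = [10, 2, 8]

0: 0x43 (blk 8, set 0) → MISS  vc=[]
1: 0x15 (blk 2, set 0) → MISS  vc=[8]
2: 0x51 (blk 10, set 0) → MISS  vc=[8, 2]
3: 0x16 (blk 2, set 0) → VC-HIT  vc=[8, 10]
4: 0x46 (blk 8, set 0) → VC-HIT  vc=[2, 10]
5: 0x43 (blk 8, set 0) → L1-HIT  vc=[2, 10]
6: 0x37 (blk 6, set 0) → MISS  vc=[2, 10, 8]
7: 0x53 (blk 10, set 0) → VC-HIT  vc=[2, 6, 8]
8: 0x13 (blk 2, set 0) → VC-HIT  vc=[10, 6, 8]
9: 0x57 (blk 10, set 0) → VC-HIT  vc=[2, 6, 8]
10: 0x17 (blk 2, set 0) → VC-HIT  vc=[10, 6, 8]
11: 0x32 (blk 6, set 0) → VC-HIT  vc=[10, 2, 8]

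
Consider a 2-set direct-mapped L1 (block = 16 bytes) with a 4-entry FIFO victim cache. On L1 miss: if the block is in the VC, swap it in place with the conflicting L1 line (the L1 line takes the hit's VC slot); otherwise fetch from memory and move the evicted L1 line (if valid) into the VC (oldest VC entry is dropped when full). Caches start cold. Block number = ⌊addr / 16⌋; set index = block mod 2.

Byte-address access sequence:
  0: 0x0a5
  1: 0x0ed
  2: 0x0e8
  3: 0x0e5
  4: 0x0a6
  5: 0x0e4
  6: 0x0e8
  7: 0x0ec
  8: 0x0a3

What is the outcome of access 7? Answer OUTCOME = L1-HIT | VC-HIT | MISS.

0: 0xa5 (blk 10, set 0) → MISS  vc=[]
1: 0xed (blk 14, set 0) → MISS  vc=[10]
2: 0xe8 (blk 14, set 0) → L1-HIT  vc=[10]
3: 0xe5 (blk 14, set 0) → L1-HIT  vc=[10]
4: 0xa6 (blk 10, set 0) → VC-HIT  vc=[14]
5: 0xe4 (blk 14, set 0) → VC-HIT  vc=[10]
6: 0xe8 (blk 14, set 0) → L1-HIT  vc=[10]
7: 0xec (blk 14, set 0) → L1-HIT  vc=[10]
8: 0xa3 (blk 10, set 0) → VC-HIT  vc=[14]

OUTCOME = L1-HIT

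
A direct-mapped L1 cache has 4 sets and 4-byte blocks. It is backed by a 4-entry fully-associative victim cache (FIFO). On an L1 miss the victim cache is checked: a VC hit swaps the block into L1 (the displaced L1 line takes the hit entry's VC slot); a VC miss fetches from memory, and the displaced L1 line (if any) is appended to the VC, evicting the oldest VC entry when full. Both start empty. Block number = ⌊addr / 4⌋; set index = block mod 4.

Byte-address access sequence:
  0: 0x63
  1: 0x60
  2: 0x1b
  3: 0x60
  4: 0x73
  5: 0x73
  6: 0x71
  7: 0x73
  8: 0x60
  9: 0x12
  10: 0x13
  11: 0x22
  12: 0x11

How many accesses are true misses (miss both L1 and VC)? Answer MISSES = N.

MISSES = 5

0: 0x63 (blk 24, set 0) → MISS  vc=[]
1: 0x60 (blk 24, set 0) → L1-HIT  vc=[]
2: 0x1b (blk 6, set 2) → MISS  vc=[]
3: 0x60 (blk 24, set 0) → L1-HIT  vc=[]
4: 0x73 (blk 28, set 0) → MISS  vc=[24]
5: 0x73 (blk 28, set 0) → L1-HIT  vc=[24]
6: 0x71 (blk 28, set 0) → L1-HIT  vc=[24]
7: 0x73 (blk 28, set 0) → L1-HIT  vc=[24]
8: 0x60 (blk 24, set 0) → VC-HIT  vc=[28]
9: 0x12 (blk 4, set 0) → MISS  vc=[28, 24]
10: 0x13 (blk 4, set 0) → L1-HIT  vc=[28, 24]
11: 0x22 (blk 8, set 0) → MISS  vc=[28, 24, 4]
12: 0x11 (blk 4, set 0) → VC-HIT  vc=[28, 24, 8]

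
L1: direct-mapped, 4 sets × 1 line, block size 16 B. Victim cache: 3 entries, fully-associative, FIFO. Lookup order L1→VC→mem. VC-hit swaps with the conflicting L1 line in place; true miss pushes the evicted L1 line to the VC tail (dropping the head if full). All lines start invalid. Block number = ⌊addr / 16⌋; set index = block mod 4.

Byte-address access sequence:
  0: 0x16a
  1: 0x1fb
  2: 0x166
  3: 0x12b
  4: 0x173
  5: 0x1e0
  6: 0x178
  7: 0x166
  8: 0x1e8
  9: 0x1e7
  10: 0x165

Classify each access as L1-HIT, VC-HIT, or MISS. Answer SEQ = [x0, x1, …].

SEQ = [MISS, MISS, L1-HIT, MISS, MISS, MISS, L1-HIT, VC-HIT, VC-HIT, L1-HIT, VC-HIT]

#0 0x16a→b22/s2 MISS; vc=[]
#1 0x1fb→b31/s3 MISS; vc=[]
#2 0x166→b22/s2 L1-HIT; vc=[]
#3 0x12b→b18/s2 MISS; vc=[22]
#4 0x173→b23/s3 MISS; vc=[22,31]
#5 0x1e0→b30/s2 MISS; vc=[22,31,18]
#6 0x178→b23/s3 L1-HIT; vc=[22,31,18]
#7 0x166→b22/s2 VC-HIT; vc=[30,31,18]
#8 0x1e8→b30/s2 VC-HIT; vc=[22,31,18]
#9 0x1e7→b30/s2 L1-HIT; vc=[22,31,18]
#10 0x165→b22/s2 VC-HIT; vc=[30,31,18]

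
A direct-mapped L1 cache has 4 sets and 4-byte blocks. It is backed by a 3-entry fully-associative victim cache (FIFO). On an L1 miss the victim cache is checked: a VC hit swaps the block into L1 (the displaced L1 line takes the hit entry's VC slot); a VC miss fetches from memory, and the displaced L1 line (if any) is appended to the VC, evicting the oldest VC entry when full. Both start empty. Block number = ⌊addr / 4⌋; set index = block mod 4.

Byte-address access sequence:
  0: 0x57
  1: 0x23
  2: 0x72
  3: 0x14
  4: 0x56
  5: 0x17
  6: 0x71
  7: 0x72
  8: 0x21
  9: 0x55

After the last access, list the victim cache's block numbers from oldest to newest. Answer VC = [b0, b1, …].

#0 0x57→b21/s1 MISS; vc=[]
#1 0x23→b8/s0 MISS; vc=[]
#2 0x72→b28/s0 MISS; vc=[8]
#3 0x14→b5/s1 MISS; vc=[8,21]
#4 0x56→b21/s1 VC-HIT; vc=[8,5]
#5 0x17→b5/s1 VC-HIT; vc=[8,21]
#6 0x71→b28/s0 L1-HIT; vc=[8,21]
#7 0x72→b28/s0 L1-HIT; vc=[8,21]
#8 0x21→b8/s0 VC-HIT; vc=[28,21]
#9 0x55→b21/s1 VC-HIT; vc=[28,5]

VC = [28, 5]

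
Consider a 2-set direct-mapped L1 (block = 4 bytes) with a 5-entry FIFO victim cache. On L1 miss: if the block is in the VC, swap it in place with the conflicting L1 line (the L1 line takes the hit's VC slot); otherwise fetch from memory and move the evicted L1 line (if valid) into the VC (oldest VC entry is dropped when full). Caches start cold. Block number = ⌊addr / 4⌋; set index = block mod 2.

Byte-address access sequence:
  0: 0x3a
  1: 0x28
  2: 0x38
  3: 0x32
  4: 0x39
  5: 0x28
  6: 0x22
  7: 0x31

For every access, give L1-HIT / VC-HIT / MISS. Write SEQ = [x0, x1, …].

0: 0x3a (blk 14, set 0) → MISS  vc=[]
1: 0x28 (blk 10, set 0) → MISS  vc=[14]
2: 0x38 (blk 14, set 0) → VC-HIT  vc=[10]
3: 0x32 (blk 12, set 0) → MISS  vc=[10, 14]
4: 0x39 (blk 14, set 0) → VC-HIT  vc=[10, 12]
5: 0x28 (blk 10, set 0) → VC-HIT  vc=[14, 12]
6: 0x22 (blk 8, set 0) → MISS  vc=[14, 12, 10]
7: 0x31 (blk 12, set 0) → VC-HIT  vc=[14, 8, 10]

SEQ = [MISS, MISS, VC-HIT, MISS, VC-HIT, VC-HIT, MISS, VC-HIT]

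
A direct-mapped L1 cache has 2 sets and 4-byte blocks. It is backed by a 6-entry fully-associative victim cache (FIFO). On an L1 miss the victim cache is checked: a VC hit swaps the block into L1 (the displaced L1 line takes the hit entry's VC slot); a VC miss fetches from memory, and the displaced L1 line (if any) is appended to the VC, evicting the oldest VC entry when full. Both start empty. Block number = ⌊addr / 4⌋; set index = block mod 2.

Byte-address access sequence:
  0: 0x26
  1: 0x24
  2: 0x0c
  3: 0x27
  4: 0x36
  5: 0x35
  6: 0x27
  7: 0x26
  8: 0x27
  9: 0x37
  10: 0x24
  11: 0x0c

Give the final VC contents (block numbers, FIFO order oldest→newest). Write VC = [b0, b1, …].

  [0] addr=0x26 blk=9 s=1: MISS | VC []
  [1] addr=0x24 blk=9 s=1: L1-HIT | VC []
  [2] addr=0xc blk=3 s=1: MISS | VC [9]
  [3] addr=0x27 blk=9 s=1: VC-HIT | VC [3]
  [4] addr=0x36 blk=13 s=1: MISS | VC [3, 9]
  [5] addr=0x35 blk=13 s=1: L1-HIT | VC [3, 9]
  [6] addr=0x27 blk=9 s=1: VC-HIT | VC [3, 13]
  [7] addr=0x26 blk=9 s=1: L1-HIT | VC [3, 13]
  [8] addr=0x27 blk=9 s=1: L1-HIT | VC [3, 13]
  [9] addr=0x37 blk=13 s=1: VC-HIT | VC [3, 9]
  [10] addr=0x24 blk=9 s=1: VC-HIT | VC [3, 13]
  [11] addr=0xc blk=3 s=1: VC-HIT | VC [9, 13]

VC = [9, 13]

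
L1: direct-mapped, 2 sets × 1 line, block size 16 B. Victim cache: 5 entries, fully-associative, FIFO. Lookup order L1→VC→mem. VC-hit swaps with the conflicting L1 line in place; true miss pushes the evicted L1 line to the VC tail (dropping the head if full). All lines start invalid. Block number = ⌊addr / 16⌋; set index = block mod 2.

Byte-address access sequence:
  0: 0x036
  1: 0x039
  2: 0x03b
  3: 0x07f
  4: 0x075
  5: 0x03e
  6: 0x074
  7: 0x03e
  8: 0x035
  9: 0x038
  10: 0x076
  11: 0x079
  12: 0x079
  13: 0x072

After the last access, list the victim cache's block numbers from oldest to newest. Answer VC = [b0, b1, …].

0: 0x36 (blk 3, set 1) → MISS  vc=[]
1: 0x39 (blk 3, set 1) → L1-HIT  vc=[]
2: 0x3b (blk 3, set 1) → L1-HIT  vc=[]
3: 0x7f (blk 7, set 1) → MISS  vc=[3]
4: 0x75 (blk 7, set 1) → L1-HIT  vc=[3]
5: 0x3e (blk 3, set 1) → VC-HIT  vc=[7]
6: 0x74 (blk 7, set 1) → VC-HIT  vc=[3]
7: 0x3e (blk 3, set 1) → VC-HIT  vc=[7]
8: 0x35 (blk 3, set 1) → L1-HIT  vc=[7]
9: 0x38 (blk 3, set 1) → L1-HIT  vc=[7]
10: 0x76 (blk 7, set 1) → VC-HIT  vc=[3]
11: 0x79 (blk 7, set 1) → L1-HIT  vc=[3]
12: 0x79 (blk 7, set 1) → L1-HIT  vc=[3]
13: 0x72 (blk 7, set 1) → L1-HIT  vc=[3]

VC = [3]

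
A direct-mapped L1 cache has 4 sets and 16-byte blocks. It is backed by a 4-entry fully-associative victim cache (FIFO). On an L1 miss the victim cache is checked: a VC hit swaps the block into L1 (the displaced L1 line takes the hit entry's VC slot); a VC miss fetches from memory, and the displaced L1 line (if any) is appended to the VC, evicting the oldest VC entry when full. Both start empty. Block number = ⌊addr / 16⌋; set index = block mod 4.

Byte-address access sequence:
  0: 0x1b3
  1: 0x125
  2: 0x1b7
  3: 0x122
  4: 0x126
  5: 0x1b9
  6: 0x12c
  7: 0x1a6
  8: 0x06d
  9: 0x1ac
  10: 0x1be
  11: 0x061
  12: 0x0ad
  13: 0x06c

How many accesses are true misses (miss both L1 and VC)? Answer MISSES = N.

0: 0x1b3 (blk 27, set 3) → MISS  vc=[]
1: 0x125 (blk 18, set 2) → MISS  vc=[]
2: 0x1b7 (blk 27, set 3) → L1-HIT  vc=[]
3: 0x122 (blk 18, set 2) → L1-HIT  vc=[]
4: 0x126 (blk 18, set 2) → L1-HIT  vc=[]
5: 0x1b9 (blk 27, set 3) → L1-HIT  vc=[]
6: 0x12c (blk 18, set 2) → L1-HIT  vc=[]
7: 0x1a6 (blk 26, set 2) → MISS  vc=[18]
8: 0x6d (blk 6, set 2) → MISS  vc=[18, 26]
9: 0x1ac (blk 26, set 2) → VC-HIT  vc=[18, 6]
10: 0x1be (blk 27, set 3) → L1-HIT  vc=[18, 6]
11: 0x61 (blk 6, set 2) → VC-HIT  vc=[18, 26]
12: 0xad (blk 10, set 2) → MISS  vc=[18, 26, 6]
13: 0x6c (blk 6, set 2) → VC-HIT  vc=[18, 26, 10]

MISSES = 5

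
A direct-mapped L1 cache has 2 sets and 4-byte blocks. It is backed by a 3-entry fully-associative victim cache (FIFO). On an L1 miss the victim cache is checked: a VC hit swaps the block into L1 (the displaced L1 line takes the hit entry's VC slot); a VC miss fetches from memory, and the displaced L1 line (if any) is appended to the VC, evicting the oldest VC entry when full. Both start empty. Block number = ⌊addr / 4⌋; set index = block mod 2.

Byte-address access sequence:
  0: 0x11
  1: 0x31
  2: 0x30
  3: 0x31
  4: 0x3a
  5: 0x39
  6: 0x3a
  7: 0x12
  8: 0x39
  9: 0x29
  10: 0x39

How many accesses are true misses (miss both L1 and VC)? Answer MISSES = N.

MISSES = 4

#0 0x11→b4/s0 MISS; vc=[]
#1 0x31→b12/s0 MISS; vc=[4]
#2 0x30→b12/s0 L1-HIT; vc=[4]
#3 0x31→b12/s0 L1-HIT; vc=[4]
#4 0x3a→b14/s0 MISS; vc=[4,12]
#5 0x39→b14/s0 L1-HIT; vc=[4,12]
#6 0x3a→b14/s0 L1-HIT; vc=[4,12]
#7 0x12→b4/s0 VC-HIT; vc=[14,12]
#8 0x39→b14/s0 VC-HIT; vc=[4,12]
#9 0x29→b10/s0 MISS; vc=[4,12,14]
#10 0x39→b14/s0 VC-HIT; vc=[4,12,10]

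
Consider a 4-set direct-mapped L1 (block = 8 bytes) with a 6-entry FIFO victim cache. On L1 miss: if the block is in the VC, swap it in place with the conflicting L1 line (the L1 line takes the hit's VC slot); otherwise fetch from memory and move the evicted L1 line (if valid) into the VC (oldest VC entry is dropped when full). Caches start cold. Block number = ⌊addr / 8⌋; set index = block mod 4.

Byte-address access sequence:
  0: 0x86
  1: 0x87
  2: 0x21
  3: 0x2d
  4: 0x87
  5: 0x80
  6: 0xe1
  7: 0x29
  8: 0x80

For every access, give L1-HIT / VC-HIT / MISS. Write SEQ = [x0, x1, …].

SEQ = [MISS, L1-HIT, MISS, MISS, VC-HIT, L1-HIT, MISS, L1-HIT, VC-HIT]

#0 0x86→b16/s0 MISS; vc=[]
#1 0x87→b16/s0 L1-HIT; vc=[]
#2 0x21→b4/s0 MISS; vc=[16]
#3 0x2d→b5/s1 MISS; vc=[16]
#4 0x87→b16/s0 VC-HIT; vc=[4]
#5 0x80→b16/s0 L1-HIT; vc=[4]
#6 0xe1→b28/s0 MISS; vc=[4,16]
#7 0x29→b5/s1 L1-HIT; vc=[4,16]
#8 0x80→b16/s0 VC-HIT; vc=[4,28]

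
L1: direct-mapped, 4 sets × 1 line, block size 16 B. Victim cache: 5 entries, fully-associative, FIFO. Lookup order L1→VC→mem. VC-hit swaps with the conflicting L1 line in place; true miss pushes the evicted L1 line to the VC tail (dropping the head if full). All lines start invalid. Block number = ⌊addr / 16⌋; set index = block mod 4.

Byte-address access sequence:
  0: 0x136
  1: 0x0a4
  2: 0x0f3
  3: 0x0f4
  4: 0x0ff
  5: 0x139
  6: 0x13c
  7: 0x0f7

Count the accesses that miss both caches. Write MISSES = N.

  [0] addr=0x136 blk=19 s=3: MISS | VC []
  [1] addr=0xa4 blk=10 s=2: MISS | VC []
  [2] addr=0xf3 blk=15 s=3: MISS | VC [19]
  [3] addr=0xf4 blk=15 s=3: L1-HIT | VC [19]
  [4] addr=0xff blk=15 s=3: L1-HIT | VC [19]
  [5] addr=0x139 blk=19 s=3: VC-HIT | VC [15]
  [6] addr=0x13c blk=19 s=3: L1-HIT | VC [15]
  [7] addr=0xf7 blk=15 s=3: VC-HIT | VC [19]

MISSES = 3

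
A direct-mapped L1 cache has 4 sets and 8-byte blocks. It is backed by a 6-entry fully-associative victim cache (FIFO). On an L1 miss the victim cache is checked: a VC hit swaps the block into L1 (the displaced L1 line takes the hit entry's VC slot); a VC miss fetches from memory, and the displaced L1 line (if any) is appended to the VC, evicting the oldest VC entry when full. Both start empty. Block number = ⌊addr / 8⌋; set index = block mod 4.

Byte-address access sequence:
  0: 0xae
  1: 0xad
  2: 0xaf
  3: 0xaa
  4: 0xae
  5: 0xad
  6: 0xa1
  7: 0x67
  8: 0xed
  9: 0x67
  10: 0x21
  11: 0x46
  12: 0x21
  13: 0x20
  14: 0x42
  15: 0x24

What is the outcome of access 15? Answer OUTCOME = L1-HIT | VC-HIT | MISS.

OUTCOME = VC-HIT

#0 0xae→b21/s1 MISS; vc=[]
#1 0xad→b21/s1 L1-HIT; vc=[]
#2 0xaf→b21/s1 L1-HIT; vc=[]
#3 0xaa→b21/s1 L1-HIT; vc=[]
#4 0xae→b21/s1 L1-HIT; vc=[]
#5 0xad→b21/s1 L1-HIT; vc=[]
#6 0xa1→b20/s0 MISS; vc=[]
#7 0x67→b12/s0 MISS; vc=[20]
#8 0xed→b29/s1 MISS; vc=[20,21]
#9 0x67→b12/s0 L1-HIT; vc=[20,21]
#10 0x21→b4/s0 MISS; vc=[20,21,12]
#11 0x46→b8/s0 MISS; vc=[20,21,12,4]
#12 0x21→b4/s0 VC-HIT; vc=[20,21,12,8]
#13 0x20→b4/s0 L1-HIT; vc=[20,21,12,8]
#14 0x42→b8/s0 VC-HIT; vc=[20,21,12,4]
#15 0x24→b4/s0 VC-HIT; vc=[20,21,12,8]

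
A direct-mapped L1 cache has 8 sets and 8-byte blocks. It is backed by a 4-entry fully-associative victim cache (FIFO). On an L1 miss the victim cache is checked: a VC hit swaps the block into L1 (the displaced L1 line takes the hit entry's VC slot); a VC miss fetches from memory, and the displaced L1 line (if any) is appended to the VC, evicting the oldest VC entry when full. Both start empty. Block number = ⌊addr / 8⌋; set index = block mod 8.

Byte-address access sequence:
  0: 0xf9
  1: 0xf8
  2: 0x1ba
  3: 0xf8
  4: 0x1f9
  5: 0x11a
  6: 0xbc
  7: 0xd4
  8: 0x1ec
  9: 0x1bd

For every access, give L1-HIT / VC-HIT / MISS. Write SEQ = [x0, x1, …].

  [0] addr=0xf9 blk=31 s=7: MISS | VC []
  [1] addr=0xf8 blk=31 s=7: L1-HIT | VC []
  [2] addr=0x1ba blk=55 s=7: MISS | VC [31]
  [3] addr=0xf8 blk=31 s=7: VC-HIT | VC [55]
  [4] addr=0x1f9 blk=63 s=7: MISS | VC [55, 31]
  [5] addr=0x11a blk=35 s=3: MISS | VC [55, 31]
  [6] addr=0xbc blk=23 s=7: MISS | VC [55, 31, 63]
  [7] addr=0xd4 blk=26 s=2: MISS | VC [55, 31, 63]
  [8] addr=0x1ec blk=61 s=5: MISS | VC [55, 31, 63]
  [9] addr=0x1bd blk=55 s=7: VC-HIT | VC [23, 31, 63]

SEQ = [MISS, L1-HIT, MISS, VC-HIT, MISS, MISS, MISS, MISS, MISS, VC-HIT]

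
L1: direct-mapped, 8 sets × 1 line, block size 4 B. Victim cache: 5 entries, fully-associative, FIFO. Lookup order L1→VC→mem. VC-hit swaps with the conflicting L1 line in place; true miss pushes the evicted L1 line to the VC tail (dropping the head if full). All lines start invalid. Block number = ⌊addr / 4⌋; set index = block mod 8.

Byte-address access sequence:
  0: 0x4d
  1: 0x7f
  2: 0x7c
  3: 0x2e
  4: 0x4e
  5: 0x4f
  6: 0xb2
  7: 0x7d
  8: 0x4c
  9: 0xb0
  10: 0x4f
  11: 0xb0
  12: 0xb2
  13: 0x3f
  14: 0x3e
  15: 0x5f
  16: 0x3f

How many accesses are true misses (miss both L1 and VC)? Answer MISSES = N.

#0 0x4d→b19/s3 MISS; vc=[]
#1 0x7f→b31/s7 MISS; vc=[]
#2 0x7c→b31/s7 L1-HIT; vc=[]
#3 0x2e→b11/s3 MISS; vc=[19]
#4 0x4e→b19/s3 VC-HIT; vc=[11]
#5 0x4f→b19/s3 L1-HIT; vc=[11]
#6 0xb2→b44/s4 MISS; vc=[11]
#7 0x7d→b31/s7 L1-HIT; vc=[11]
#8 0x4c→b19/s3 L1-HIT; vc=[11]
#9 0xb0→b44/s4 L1-HIT; vc=[11]
#10 0x4f→b19/s3 L1-HIT; vc=[11]
#11 0xb0→b44/s4 L1-HIT; vc=[11]
#12 0xb2→b44/s4 L1-HIT; vc=[11]
#13 0x3f→b15/s7 MISS; vc=[11,31]
#14 0x3e→b15/s7 L1-HIT; vc=[11,31]
#15 0x5f→b23/s7 MISS; vc=[11,31,15]
#16 0x3f→b15/s7 VC-HIT; vc=[11,31,23]

MISSES = 6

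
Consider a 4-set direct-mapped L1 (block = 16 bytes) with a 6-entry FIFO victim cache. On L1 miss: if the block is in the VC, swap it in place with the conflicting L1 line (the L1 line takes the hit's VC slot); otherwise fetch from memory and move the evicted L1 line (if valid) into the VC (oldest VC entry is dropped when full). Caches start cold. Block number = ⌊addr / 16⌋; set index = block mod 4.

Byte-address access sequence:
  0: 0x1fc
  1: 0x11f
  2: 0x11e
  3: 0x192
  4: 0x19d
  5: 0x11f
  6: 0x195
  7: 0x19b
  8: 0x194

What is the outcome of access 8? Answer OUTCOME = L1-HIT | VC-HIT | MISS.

  [0] addr=0x1fc blk=31 s=3: MISS | VC []
  [1] addr=0x11f blk=17 s=1: MISS | VC []
  [2] addr=0x11e blk=17 s=1: L1-HIT | VC []
  [3] addr=0x192 blk=25 s=1: MISS | VC [17]
  [4] addr=0x19d blk=25 s=1: L1-HIT | VC [17]
  [5] addr=0x11f blk=17 s=1: VC-HIT | VC [25]
  [6] addr=0x195 blk=25 s=1: VC-HIT | VC [17]
  [7] addr=0x19b blk=25 s=1: L1-HIT | VC [17]
  [8] addr=0x194 blk=25 s=1: L1-HIT | VC [17]

OUTCOME = L1-HIT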